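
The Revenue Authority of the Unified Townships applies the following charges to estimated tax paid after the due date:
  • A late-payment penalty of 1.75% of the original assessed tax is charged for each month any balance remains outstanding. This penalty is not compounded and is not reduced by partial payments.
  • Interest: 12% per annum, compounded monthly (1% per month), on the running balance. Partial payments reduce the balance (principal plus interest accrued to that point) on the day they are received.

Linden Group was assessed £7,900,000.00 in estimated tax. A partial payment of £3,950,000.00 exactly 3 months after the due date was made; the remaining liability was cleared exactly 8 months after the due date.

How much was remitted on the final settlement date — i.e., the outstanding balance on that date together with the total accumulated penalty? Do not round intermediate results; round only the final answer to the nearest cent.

£5,509,078.28

Balance at month 3: £7,900,000.0000 × (1 + 0.01)^3 = £8,139,377.9000
After £3,950,000.00 payment: £8,139,377.9000 − £3,950,000.00 = £4,189,377.9000
Balance at month 8: £4,189,377.9000 × (1 + 0.01)^5 = £4,403,078.2766…
Penalty: 8 × 1.75% × £7,900,000.00 = £1,106,000.00
Final settlement = outstanding balance + penalty = £4,403,078.2766… + £1,106,000.00 = £5,509,078.28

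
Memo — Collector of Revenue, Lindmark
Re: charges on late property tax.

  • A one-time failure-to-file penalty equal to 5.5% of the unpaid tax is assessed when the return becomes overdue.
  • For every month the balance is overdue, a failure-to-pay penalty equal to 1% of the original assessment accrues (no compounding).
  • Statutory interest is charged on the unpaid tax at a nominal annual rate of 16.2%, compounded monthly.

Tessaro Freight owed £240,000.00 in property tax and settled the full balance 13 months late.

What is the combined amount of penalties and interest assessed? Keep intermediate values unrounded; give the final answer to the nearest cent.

Failure-to-file penalty: 5.5% × £240,000.00 = £13,200.00
Failure-to-pay penalty: 13 × 1% × £240,000.00 = £31,200.00
Interest (16.2%/yr ÷ 12 = 1.35%/month): £240,000.00 × ((1 + 0.0135)^13 − 1) = £45,706.4409…
Penalties + interest = £44,400.0000 + £45,706.4409… = £90,106.44

£90,106.44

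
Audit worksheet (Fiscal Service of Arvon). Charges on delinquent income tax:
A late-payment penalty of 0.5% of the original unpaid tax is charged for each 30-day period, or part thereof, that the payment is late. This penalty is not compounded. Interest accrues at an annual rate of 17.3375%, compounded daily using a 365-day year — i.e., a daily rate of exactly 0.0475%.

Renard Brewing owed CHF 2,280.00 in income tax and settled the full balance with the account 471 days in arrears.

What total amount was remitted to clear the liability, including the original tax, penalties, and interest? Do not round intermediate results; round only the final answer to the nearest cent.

Penalty periods: ⌈471/30⌉ = 16; penalty = 16 × 0.5% × CHF 2,280.00 = CHF 182.40
Interest: CHF 2,280.00 × ((1 + 0.000475)^471 − 1) = CHF 2,280.00 × 0.25066059… = CHF 571.5061…
Total = CHF 2,280.00 + CHF 182.4000 + CHF 571.5061… = CHF 3,033.91

CHF 3,033.91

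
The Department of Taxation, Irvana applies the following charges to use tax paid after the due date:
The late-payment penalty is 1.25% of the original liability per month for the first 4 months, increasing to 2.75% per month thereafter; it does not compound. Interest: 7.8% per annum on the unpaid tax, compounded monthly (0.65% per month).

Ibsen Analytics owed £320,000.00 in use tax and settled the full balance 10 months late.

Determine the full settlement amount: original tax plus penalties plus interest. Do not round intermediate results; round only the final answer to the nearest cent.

Penalty, months 1–4: 4 × 1.25% × £320,000.00 = £16,000.00
Penalty, months 5–10: 6 × 2.75% × £320,000.00 = £52,800.00
Interest: £320,000.00 × ((1 + 0.0065)^10 − 1) = £320,000.00 × 0.0669346… = £21,419.0665…
Total = £320,000.00 + £68,800.0000 + £21,419.0665… = £410,219.07

£410,219.07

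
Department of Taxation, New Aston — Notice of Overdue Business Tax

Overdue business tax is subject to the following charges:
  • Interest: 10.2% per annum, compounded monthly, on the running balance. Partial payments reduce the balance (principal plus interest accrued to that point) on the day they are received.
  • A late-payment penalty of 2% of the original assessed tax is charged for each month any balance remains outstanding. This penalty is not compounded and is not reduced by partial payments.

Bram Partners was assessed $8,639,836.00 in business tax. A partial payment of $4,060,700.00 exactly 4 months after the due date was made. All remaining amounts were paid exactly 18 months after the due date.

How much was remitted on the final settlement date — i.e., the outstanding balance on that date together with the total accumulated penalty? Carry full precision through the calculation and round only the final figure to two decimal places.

$8,600,499.07

Monthly rate = 10.2% ÷ 12 = 0.85%
Balance at month 4: $8,639,836.0000 × (1 + 0.0085)^4 = $8,937,357.0618…
After $4,060,700.00 payment: $8,937,357.0618… − $4,060,700.00 = $4,876,657.0618…
Balance at month 18: $4,876,657.0618… × (1 + 0.0085)^14 = $5,490,158.1090…
Penalty: 18 × 2% × $8,639,836.00 = $3,110,340.96
Final settlement = outstanding balance + penalty = $5,490,158.1090… + $3,110,340.96 = $8,600,499.07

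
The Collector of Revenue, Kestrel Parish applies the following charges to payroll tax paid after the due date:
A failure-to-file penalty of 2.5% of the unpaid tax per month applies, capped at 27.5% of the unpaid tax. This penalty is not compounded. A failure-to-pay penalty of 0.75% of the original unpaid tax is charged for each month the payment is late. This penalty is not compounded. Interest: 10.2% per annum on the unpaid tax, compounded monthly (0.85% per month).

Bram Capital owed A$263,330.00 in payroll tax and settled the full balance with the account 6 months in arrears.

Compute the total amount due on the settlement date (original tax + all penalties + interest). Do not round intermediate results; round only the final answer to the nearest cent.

Failure-to-file: 6 × 2.5% × A$263,330.00 = A$39,499.50 (under the 27.5% cap)
Failure-to-pay penalty = 0.75% × A$263,330.00 × 6 mo = A$11,849.85
Interest: A$263,330.00 × ((1 + 0.0085)^6 − 1) = A$263,330.00 × 0.0520961… = A$13,718.4689…
Total = A$263,330.00 + A$51,349.3500 + A$13,718.4689… = A$328,397.82

A$328,397.82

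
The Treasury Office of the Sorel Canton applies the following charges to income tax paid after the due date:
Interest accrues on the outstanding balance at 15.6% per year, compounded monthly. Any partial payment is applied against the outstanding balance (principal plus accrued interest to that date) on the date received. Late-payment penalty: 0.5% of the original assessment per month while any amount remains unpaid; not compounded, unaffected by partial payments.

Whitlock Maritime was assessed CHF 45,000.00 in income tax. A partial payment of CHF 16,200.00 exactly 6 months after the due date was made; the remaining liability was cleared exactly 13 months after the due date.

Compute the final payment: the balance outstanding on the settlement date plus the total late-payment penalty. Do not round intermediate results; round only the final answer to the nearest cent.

Monthly rate = 15.6% ÷ 12 = 1.3%
Balance at month 6: CHF 45,000.0000 × (1 + 0.013)^6 = CHF 48,626.0717…
After CHF 16,200.00 payment: CHF 48,626.0717… − CHF 16,200.00 = CHF 32,426.0717…
Balance at month 13: CHF 32,426.0717… × (1 + 0.013)^7 = CHF 35,494.4504…
Penalty: 13 × 0.5% × CHF 45,000.00 = CHF 2,925.00
Final settlement = outstanding balance + penalty = CHF 35,494.4504… + CHF 2,925.00 = CHF 38,419.45

CHF 38,419.45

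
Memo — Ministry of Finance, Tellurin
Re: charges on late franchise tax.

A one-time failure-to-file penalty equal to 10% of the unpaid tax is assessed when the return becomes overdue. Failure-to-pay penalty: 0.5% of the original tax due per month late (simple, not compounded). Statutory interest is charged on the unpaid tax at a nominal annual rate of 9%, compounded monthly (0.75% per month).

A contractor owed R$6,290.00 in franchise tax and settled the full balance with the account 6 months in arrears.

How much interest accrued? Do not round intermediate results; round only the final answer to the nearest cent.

Interest: R$6,290.00 × ((1 + 0.0075)^6 − 1) = R$6,290.00 × 0.0458522… = R$288.4106…

R$288.41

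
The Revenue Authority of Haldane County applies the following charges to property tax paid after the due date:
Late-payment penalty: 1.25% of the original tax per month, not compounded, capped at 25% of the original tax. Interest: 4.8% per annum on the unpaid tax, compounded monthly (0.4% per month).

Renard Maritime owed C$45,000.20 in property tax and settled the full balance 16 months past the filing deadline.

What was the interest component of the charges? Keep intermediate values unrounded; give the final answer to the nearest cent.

Interest: C$45,000.20 × ((1 + 0.004)^16 − 1) = C$45,000.20 × 0.0659563… = C$2,968.0472…

C$2,968.05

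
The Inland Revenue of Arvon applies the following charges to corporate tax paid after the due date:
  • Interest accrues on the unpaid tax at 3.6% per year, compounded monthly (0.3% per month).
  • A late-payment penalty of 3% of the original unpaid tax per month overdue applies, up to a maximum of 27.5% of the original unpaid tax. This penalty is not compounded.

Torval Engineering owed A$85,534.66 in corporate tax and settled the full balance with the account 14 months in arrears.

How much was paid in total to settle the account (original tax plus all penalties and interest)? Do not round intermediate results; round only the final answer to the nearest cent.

Penalty (uncapped): 14 × 3% × A$85,534.66 = A$35,924.56…; cap = 27.5% × A$85,534.66 = A$23,522.03… → penalty = A$23,522.03…
Interest: A$85,534.66 × ((1 + 0.003)^14 − 1) = A$85,534.66 × 0.0428289… = A$3,663.3562…
Total = A$85,534.66 + A$23,522.0315 + A$3,663.3562… = A$112,720.05

A$112,720.05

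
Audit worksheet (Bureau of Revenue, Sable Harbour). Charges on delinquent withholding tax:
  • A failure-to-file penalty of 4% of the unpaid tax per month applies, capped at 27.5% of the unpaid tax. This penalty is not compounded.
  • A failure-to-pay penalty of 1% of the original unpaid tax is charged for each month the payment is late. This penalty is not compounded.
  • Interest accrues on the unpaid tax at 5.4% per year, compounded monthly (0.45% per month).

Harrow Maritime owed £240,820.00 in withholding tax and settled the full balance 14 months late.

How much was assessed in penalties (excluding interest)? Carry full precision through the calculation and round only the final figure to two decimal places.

Failure-to-file: 14 × 4% × £240,820.00 = £134,859.20, capped at 27.5% × £240,820.00 = £66,225.50
Failure-to-pay penalty: 14 × 1% × £240,820.00 = £33,714.80
Total penalty = £66,225.50 + £33,714.80 = £99,940.30

£99,940.30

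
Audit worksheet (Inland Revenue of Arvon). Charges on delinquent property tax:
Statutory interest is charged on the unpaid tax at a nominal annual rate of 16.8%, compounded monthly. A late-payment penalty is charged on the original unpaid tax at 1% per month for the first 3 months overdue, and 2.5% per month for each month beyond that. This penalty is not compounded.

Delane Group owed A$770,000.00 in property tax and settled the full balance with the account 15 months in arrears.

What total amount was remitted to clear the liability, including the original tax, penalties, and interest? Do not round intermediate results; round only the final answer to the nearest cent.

Penalty, months 1–3: 3 × 1% × A$770,000.00 = A$23,100.00
Penalty, months 4–15: 12 × 2.5% × A$770,000.00 = A$231,000.00
Interest (16.8%/yr ÷ 12 = 1.4%/month): A$770,000.00 × ((1 + 0.014)^15 − 1) = A$178,549.6107…
Total = A$770,000.00 + A$254,100.0000 + A$178,549.6107… = A$1,202,649.61

A$1,202,649.61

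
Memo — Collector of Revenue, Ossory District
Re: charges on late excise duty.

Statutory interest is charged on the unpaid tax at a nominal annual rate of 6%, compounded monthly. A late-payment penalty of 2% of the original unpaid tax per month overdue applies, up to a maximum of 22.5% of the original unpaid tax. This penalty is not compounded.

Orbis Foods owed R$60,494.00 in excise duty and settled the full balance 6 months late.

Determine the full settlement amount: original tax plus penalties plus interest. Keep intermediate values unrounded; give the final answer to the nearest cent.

Penalty: 6 × 2% × R$60,494.00 = R$7,259.28 (below the 22.5% cap of R$13,611.15)
Interest (6%/yr ÷ 12 = 0.5%/month): R$60,494.00 × ((1 + 0.005)^6 − 1) = R$1,837.6571…
Total = R$60,494.00 + R$7,259.2800 + R$1,837.6571… = R$69,590.94

R$69,590.94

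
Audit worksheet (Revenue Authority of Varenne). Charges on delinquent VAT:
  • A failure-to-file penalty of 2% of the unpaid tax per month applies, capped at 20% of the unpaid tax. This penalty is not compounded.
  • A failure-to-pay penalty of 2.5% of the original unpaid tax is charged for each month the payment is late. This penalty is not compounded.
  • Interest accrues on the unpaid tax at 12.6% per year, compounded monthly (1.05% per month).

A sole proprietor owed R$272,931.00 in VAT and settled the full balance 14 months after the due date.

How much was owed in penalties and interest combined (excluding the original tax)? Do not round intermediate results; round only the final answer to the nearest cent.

R$193,089.55

Failure-to-file: 14 × 2% × R$272,931.00 = R$76,420.68, capped at 20% × R$272,931.00 = R$54,586.20
Failure-to-pay penalty = 2.5% × R$272,931.00 × 14 mo = R$95,525.85
Interest: R$272,931.00 × ((1 + 0.0105)^14 − 1) = R$272,931.00 × 0.1574666… = R$42,977.5036…
Penalties + interest = R$150,112.0500 + R$42,977.5036… = R$193,089.55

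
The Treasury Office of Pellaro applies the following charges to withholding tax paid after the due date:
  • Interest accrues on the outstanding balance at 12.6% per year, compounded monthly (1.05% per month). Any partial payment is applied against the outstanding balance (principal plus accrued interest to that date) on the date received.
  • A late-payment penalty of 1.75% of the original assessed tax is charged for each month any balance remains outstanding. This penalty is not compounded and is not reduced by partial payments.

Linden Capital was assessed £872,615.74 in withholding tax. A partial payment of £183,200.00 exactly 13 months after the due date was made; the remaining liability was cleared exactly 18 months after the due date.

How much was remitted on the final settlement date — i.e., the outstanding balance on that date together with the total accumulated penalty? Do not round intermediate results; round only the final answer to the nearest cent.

Balance at month 13: £872,615.7400 × (1 + 0.0105)^13 = £999,528.4830…
After £183,200.00 payment: £999,528.4830… − £183,200.00 = £816,328.4830…
Balance at month 18: £816,328.4830… × (1 + 0.0105)^5 = £860,095.2302…
Penalty: 18 × 1.75% × £872,615.74 = £274,873.96…
Final settlement = outstanding balance + penalty = £860,095.2302… + £274,873.96… = £1,134,969.19

£1,134,969.19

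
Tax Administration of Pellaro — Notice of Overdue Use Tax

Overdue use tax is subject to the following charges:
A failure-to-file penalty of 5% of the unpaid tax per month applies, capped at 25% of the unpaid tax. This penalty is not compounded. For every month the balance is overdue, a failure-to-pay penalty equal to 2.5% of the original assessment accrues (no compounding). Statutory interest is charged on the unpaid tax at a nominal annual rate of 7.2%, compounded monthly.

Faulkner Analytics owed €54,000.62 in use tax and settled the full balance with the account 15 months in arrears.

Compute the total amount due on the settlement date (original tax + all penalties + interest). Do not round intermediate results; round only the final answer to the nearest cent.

€92,820.59

Failure-to-file: 15 × 5% × €54,000.62 = €40,500.47…, capped at 25% × €54,000.62 = €13,500.16…
Failure-to-pay penalty = 2.5% × €54,000.62 × 15 mo = €20,250.23…
Interest (7.2%/yr ÷ 12 = 0.6%/month): €54,000.62 × ((1 + 0.006)^15 − 1) = €5,069.5821…
Total = €54,000.62 + €33,750.3875 + €5,069.5821… = €92,820.59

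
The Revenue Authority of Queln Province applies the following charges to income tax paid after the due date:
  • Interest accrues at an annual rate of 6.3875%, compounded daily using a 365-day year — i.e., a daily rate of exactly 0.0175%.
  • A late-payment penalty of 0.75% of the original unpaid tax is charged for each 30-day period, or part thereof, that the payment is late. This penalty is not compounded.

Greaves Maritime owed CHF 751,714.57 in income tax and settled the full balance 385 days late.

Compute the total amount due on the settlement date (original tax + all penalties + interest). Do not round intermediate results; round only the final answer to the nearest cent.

CHF 877,393.90

Penalty periods: ⌈385/30⌉ = 13; penalty = 13 × 0.75% × CHF 751,714.57 = CHF 73,292.17…
Interest: CHF 751,714.57 × ((1 + 0.000175)^385 − 1) = CHF 751,714.57 × 0.06969023… = CHF 52,387.1641…
Total = CHF 751,714.57 + CHF 73,292.1706… + CHF 52,387.1641… = CHF 877,393.90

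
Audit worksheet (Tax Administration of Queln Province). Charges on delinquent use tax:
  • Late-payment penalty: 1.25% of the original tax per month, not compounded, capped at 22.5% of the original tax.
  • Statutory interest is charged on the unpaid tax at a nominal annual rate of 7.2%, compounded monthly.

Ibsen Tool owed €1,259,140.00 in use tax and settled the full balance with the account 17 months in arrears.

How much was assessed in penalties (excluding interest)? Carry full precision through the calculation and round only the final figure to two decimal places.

Penalty: 17 × 1.25% × €1,259,140.00 = €267,567.25 (below the 22.5% cap of €283,306.50)

€267,567.25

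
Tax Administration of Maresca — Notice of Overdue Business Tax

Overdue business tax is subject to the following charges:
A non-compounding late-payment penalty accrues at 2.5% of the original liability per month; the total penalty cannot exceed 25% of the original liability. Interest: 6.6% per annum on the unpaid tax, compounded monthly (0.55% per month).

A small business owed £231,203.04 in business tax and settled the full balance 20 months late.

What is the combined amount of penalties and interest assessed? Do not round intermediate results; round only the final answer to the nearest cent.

Penalty (uncapped): 20 × 2.5% × £231,203.04 = £115,601.52; cap = 25% × £231,203.04 = £57,800.76 → penalty = £57,800.76
Interest: £231,203.04 × ((1 + 0.0055)^20 − 1) = £231,203.04 × 0.1159417… = £26,806.0689…
Penalties + interest = £57,800.7600 + £26,806.0689… = £84,606.83

£84,606.83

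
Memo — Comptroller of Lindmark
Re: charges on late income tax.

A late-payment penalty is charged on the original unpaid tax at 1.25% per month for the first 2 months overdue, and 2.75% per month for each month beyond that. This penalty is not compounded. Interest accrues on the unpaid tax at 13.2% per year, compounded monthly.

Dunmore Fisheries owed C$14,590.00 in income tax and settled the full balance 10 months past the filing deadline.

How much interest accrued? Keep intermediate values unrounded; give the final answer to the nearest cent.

C$1,686.72

Interest (13.2%/yr ÷ 12 = 1.1%/month): C$14,590.00 × ((1 + 0.011)^10 − 1) = C$1,686.7183…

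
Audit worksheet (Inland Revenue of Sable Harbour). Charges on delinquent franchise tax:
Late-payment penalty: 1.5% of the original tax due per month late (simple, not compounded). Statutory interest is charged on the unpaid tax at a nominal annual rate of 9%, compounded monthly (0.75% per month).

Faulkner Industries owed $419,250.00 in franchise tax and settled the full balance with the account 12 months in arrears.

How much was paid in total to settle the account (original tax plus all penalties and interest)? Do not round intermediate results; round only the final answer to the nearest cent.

$534,043.54

Late-payment penalty: 12 × 1.5% × $419,250.00 = $75,465.00
Interest: $419,250.00 × ((1 + 0.0075)^12 − 1) = $419,250.00 × 0.0938069… = $39,328.5418…
Total = $419,250.00 + $75,465.0000 + $39,328.5418… = $534,043.54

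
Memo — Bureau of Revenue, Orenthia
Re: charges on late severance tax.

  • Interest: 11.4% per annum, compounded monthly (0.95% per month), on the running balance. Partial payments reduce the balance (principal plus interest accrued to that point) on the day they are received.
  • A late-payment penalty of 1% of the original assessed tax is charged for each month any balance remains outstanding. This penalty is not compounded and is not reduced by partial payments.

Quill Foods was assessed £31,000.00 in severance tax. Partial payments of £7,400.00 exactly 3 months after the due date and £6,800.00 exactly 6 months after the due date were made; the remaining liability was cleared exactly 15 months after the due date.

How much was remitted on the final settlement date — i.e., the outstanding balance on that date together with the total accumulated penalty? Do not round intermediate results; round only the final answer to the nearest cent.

£24,680.61

Balance at month 3: £31,000.0000 × (1 + 0.0095)^3 = £31,891.9198…
After £7,400.00 payment: £31,891.9198… − £7,400.00 = £24,491.9198…
Balance at month 6: £24,491.9198… × (1 + 0.0095)^3 = £25,196.5917…
After £6,800.00 payment: £25,196.5917… − £6,800.00 = £18,396.5917…
Balance at month 15: £18,396.5917… × (1 + 0.0095)^9 = £20,030.6148…
Penalty: 15 × 1% × £31,000.00 = £4,650.00
Final settlement = outstanding balance + penalty = £20,030.6148… + £4,650.00 = £24,680.61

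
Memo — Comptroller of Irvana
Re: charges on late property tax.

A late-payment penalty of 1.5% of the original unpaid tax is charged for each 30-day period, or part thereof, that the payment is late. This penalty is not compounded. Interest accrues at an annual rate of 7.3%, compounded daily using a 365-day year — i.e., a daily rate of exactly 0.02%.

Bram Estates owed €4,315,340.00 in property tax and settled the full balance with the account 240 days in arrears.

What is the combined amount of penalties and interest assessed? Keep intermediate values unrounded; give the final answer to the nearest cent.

Penalty periods: ⌈240/30⌉ = 8; penalty = 8 × 1.5% × €4,315,340.00 = €517,840.80
Interest: €4,315,340.00 × ((1 + 0.0002)^240 − 1) = €4,315,340.00 × 0.04916562… = €212,166.3666…
Penalties + interest = €517,840.8000 + €212,166.3666… = €730,007.17

€730,007.17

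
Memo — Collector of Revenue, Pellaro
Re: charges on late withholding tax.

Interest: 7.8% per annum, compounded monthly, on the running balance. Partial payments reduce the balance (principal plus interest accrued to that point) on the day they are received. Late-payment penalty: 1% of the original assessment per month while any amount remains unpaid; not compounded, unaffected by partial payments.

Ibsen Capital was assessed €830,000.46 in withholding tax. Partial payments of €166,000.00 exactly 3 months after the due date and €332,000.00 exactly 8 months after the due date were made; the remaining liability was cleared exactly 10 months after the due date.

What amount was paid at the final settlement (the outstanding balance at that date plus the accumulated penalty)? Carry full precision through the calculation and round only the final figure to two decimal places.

€458,524.32

Monthly rate = 7.8% ÷ 12 = 0.65%
Balance at month 3: €830,000.4600 × (1 + 0.0065)^3 = €846,290.8995…
After €166,000.00 payment: €846,290.8995… − €166,000.00 = €680,290.8995…
Balance at month 8: €680,290.8995… × (1 + 0.0065)^5 = €702,689.6509…
After €332,000.00 payment: €702,689.6509… − €332,000.00 = €370,689.6509…
Balance at month 10: €370,689.6509… × (1 + 0.0065)^2 = €375,524.2780…
Penalty: 10 × 1% × €830,000.46 = €83,000.05…
Final settlement = outstanding balance + penalty = €375,524.2780… + €83,000.05… = €458,524.32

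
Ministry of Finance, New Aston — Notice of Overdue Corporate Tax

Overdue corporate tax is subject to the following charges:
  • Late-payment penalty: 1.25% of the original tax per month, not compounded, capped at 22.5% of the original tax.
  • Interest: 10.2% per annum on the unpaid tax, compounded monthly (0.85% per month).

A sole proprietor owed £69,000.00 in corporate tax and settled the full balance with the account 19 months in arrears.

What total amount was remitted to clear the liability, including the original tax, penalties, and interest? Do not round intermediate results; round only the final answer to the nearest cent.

Penalty (uncapped): 19 × 1.25% × £69,000.00 = £16,387.50; cap = 22.5% × £69,000.00 = £15,525.00 → penalty = £15,525.00
Interest: £69,000.00 × ((1 + 0.0085)^19 − 1) = £69,000.00 × 0.1744706… = £12,038.4712…
Total = £69,000.00 + £15,525.0000 + £12,038.4712… = £96,563.47

£96,563.47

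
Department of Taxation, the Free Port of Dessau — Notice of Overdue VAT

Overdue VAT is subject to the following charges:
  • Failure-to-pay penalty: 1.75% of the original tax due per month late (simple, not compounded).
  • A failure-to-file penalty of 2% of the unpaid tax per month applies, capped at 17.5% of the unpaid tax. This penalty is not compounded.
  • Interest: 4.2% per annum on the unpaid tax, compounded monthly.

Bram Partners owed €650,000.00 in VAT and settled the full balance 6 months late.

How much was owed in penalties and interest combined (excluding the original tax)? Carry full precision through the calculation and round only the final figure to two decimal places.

€160,020.00

Failure-to-file: 6 × 2% × €650,000.00 = €78,000.00 (under the 17.5% cap)
Failure-to-pay penalty = 1.75% × €650,000.00 × 6 mo = €68,250.00
Interest (4.2%/yr ÷ 12 = 0.35%/month): €650,000.00 × ((1 + 0.0035)^6 − 1) = €13,769.9963…
Penalties + interest = €146,250.0000 + €13,769.9963… = €160,020.00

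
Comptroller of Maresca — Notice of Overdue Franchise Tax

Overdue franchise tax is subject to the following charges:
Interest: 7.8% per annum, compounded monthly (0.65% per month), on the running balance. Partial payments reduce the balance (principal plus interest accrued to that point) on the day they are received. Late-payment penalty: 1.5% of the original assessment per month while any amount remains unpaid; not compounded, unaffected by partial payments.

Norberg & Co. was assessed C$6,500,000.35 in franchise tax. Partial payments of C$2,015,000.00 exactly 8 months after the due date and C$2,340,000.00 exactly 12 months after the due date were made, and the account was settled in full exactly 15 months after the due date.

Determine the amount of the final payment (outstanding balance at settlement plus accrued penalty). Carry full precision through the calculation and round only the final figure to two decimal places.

Balance at month 8: C$6,500,000.3500 × (1 + 0.0065)^8 = C$6,845,790.6486…
After C$2,015,000.00 payment: C$6,845,790.6486… − C$2,015,000.00 = C$4,830,790.6486…
Balance at month 12: C$4,830,790.6486… × (1 + 0.0065)^4 = C$4,957,621.1261…
After C$2,340,000.00 payment: C$4,957,621.1261… − C$2,340,000.00 = C$2,617,621.1261…
Balance at month 15: C$2,617,621.1261… × (1 + 0.0065)^3 = C$2,668,997.2404…
Penalty: 15 × 1.5% × C$6,500,000.35 = C$1,462,500.08…
Final settlement = outstanding balance + penalty = C$2,668,997.2404… + C$1,462,500.08… = C$4,131,497.32

C$4,131,497.32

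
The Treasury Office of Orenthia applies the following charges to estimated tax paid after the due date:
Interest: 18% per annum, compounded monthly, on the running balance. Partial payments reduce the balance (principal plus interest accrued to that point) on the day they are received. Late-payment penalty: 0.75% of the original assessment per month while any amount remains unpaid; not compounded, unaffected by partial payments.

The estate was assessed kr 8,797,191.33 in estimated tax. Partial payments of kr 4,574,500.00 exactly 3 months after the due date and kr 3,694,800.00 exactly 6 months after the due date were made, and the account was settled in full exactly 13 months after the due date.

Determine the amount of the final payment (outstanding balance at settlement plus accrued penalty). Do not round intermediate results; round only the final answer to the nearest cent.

kr 2,124,030.21

Monthly rate = 18% ÷ 12 = 1.5%
Balance at month 3: kr 8,797,191.3300 × (1 + 0.015)^3 = kr 9,199,032.7345…
After kr 4,574,500.00 payment: kr 9,199,032.7345… − kr 4,574,500.00 = kr 4,624,532.7345…
Balance at month 6: kr 4,624,532.7345… × (1 + 0.015)^3 = kr 4,835,773.8750…
After kr 3,694,800.00 payment: kr 4,835,773.8750… − kr 3,694,800.00 = kr 1,140,973.8750…
Balance at month 13: kr 1,140,973.8750… × (1 + 0.015)^7 = kr 1,266,304.0509…
Penalty: 13 × 0.75% × kr 8,797,191.33 = kr 857,726.15…
Final settlement = outstanding balance + penalty = kr 1,266,304.0509… + kr 857,726.15… = kr 2,124,030.21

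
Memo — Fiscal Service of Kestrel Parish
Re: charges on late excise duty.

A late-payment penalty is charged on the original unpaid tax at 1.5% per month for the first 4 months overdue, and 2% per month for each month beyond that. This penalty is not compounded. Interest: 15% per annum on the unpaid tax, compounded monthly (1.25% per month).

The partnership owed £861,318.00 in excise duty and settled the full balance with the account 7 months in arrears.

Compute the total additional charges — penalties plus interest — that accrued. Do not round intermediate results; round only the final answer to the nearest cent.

Penalty, months 1–4: 4 × 1.5% × £861,318.00 = £51,679.08
Penalty, months 5–7: 3 × 2% × £861,318.00 = £51,679.08
Interest: £861,318.00 × ((1 + 0.0125)^7 − 1) = £861,318.00 × 0.0908505… = £78,251.1454…
Penalties + interest = £103,358.1600 + £78,251.1454… = £181,609.31

£181,609.31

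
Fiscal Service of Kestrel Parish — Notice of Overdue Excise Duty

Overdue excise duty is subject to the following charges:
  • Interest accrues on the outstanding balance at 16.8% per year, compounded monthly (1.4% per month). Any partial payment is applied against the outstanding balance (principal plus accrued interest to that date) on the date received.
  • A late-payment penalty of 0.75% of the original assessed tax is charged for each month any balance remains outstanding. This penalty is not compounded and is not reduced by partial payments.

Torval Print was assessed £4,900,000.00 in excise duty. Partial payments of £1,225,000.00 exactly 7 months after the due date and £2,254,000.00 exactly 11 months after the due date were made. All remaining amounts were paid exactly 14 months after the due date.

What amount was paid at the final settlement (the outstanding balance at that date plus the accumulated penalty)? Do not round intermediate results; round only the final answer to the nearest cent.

Balance at month 7: £4,900,000.0000 × (1 + 0.014)^7 = £5,400,845.6399…
After £1,225,000.00 payment: £5,400,845.6399… − £1,225,000.00 = £4,175,845.6399…
Balance at month 11: £4,175,845.6399… × (1 + 0.014)^4 = £4,414,649.7848…
After £2,254,000.00 payment: £4,414,649.7848… − £2,254,000.00 = £2,160,649.7848…
Balance at month 14: £2,160,649.7848… × (1 + 0.014)^3 = £2,252,673.4666…
Penalty: 14 × 0.75% × £4,900,000.00 = £514,500.00
Final settlement = outstanding balance + penalty = £2,252,673.4666… + £514,500.00 = £2,767,173.47

£2,767,173.47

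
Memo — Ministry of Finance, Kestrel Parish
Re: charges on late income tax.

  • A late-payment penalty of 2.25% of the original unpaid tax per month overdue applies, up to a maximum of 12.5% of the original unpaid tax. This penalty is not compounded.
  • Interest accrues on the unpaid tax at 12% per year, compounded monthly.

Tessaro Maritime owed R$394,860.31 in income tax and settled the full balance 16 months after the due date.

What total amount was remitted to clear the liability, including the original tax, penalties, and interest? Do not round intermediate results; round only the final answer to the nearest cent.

R$512,362.31

Penalty (uncapped): 16 × 2.25% × R$394,860.31 = R$142,149.71…; cap = 12.5% × R$394,860.31 = R$49,357.54… → penalty = R$49,357.54…
Interest (12%/yr ÷ 12 = 1%/month): R$394,860.31 × ((1 + 0.01)^16 − 1) = R$68,144.4572…
Total = R$394,860.31 + R$49,357.5388… + R$68,144.4572… = R$512,362.31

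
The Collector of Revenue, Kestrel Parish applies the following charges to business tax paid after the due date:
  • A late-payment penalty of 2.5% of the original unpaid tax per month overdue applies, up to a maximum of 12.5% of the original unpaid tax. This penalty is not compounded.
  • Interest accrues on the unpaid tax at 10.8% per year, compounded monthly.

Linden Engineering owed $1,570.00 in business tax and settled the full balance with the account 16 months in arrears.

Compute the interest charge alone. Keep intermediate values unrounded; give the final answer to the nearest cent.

Interest (10.8%/yr ÷ 12 = 0.9%/month): $1,570.00 × ((1 + 0.009)^16 − 1) = $242.0005…

$242.00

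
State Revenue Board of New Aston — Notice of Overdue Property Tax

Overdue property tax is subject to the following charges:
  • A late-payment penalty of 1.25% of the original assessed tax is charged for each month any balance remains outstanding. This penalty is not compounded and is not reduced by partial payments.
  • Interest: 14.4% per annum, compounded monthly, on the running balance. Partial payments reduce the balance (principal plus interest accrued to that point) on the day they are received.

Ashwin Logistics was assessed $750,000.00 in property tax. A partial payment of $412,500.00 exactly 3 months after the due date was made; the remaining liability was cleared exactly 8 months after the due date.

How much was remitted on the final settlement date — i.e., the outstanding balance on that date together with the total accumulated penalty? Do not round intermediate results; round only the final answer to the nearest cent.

$462,246.50

Monthly rate = 14.4% ÷ 12 = 1.2%
Balance at month 3: $750,000.0000 × (1 + 0.012)^3 = $777,325.2960
After $412,500.00 payment: $777,325.2960 − $412,500.00 = $364,825.2960
Balance at month 8: $364,825.2960 × (1 + 0.012)^5 = $387,246.5043…
Penalty: 8 × 1.25% × $750,000.00 = $75,000.00
Final settlement = outstanding balance + penalty = $387,246.5043… + $75,000.00 = $462,246.50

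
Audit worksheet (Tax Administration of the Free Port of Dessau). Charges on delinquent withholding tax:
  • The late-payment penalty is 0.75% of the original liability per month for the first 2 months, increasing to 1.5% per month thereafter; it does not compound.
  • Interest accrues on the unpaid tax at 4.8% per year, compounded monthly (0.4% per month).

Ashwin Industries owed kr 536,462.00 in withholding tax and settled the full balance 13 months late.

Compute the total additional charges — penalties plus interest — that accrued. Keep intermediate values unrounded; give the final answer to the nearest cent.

kr 125,138.61

Penalty, months 1–2: 2 × 0.75% × kr 536,462.00 = kr 8,046.93
Penalty, months 3–13: 11 × 1.5% × kr 536,462.00 = kr 88,516.23
Interest: kr 536,462.00 × ((1 + 0.004)^13 − 1) = kr 536,462.00 × 0.0532665… = kr 28,575.4469…
Penalties + interest = kr 96,563.1600 + kr 28,575.4469… = kr 125,138.61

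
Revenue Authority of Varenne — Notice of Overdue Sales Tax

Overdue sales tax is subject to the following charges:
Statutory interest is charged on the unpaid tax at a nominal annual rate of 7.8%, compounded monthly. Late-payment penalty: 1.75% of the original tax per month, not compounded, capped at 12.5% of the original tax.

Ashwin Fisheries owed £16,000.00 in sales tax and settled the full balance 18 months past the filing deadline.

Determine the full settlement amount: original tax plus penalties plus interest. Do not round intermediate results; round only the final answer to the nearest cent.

£19,979.10

Penalty (uncapped): 18 × 1.75% × £16,000.00 = £5,040.00; cap = 12.5% × £16,000.00 = £2,000.00 → penalty = £2,000.00
Interest (7.8%/yr ÷ 12 = 0.65%/month): £16,000.00 × ((1 + 0.0065)^18 − 1) = £1,979.1025…
Total = £16,000.00 + £2,000.0000 + £1,979.1025… = £19,979.10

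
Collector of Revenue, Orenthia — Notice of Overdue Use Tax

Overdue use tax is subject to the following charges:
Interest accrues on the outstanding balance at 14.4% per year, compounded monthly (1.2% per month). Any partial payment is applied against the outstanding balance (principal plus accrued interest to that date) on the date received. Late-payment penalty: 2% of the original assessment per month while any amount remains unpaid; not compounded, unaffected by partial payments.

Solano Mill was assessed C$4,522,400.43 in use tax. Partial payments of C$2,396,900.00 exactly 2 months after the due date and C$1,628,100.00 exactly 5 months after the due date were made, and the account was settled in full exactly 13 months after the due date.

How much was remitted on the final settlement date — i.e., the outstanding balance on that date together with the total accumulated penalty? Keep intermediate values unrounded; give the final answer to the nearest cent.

C$1,932,721.77

Balance at month 2: C$4,522,400.4300 × (1 + 0.012)^2 = C$4,631,589.2660…
After C$2,396,900.00 payment: C$4,631,589.2660… − C$2,396,900.00 = C$2,234,689.2660…
Balance at month 5: C$2,234,689.2660… × (1 + 0.012)^3 = C$2,316,107.3269…
After C$1,628,100.00 payment: C$2,316,107.3269… − C$1,628,100.00 = C$688,007.3269…
Balance at month 13: C$688,007.3269… × (1 + 0.012)^8 = C$756,897.6612…
Penalty: 13 × 2% × C$4,522,400.43 = C$1,175,824.11…
Final settlement = outstanding balance + penalty = C$756,897.6612… + C$1,175,824.11… = C$1,932,721.77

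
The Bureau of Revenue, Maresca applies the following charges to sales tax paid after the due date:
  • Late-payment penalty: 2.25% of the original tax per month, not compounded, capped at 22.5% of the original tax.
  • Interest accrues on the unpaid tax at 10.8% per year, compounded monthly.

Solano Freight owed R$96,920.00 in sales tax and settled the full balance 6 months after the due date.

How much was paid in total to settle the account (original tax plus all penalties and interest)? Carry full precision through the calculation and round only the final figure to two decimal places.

R$115,357.06

Penalty: 6 × 2.25% × R$96,920.00 = R$13,084.20 (below the 22.5% cap of R$21,807.00)
Interest (10.8%/yr ÷ 12 = 0.9%/month): R$96,920.00 × ((1 + 0.009)^6 − 1) = R$5,352.8605…
Total = R$96,920.00 + R$13,084.2000 + R$5,352.8605… = R$115,357.06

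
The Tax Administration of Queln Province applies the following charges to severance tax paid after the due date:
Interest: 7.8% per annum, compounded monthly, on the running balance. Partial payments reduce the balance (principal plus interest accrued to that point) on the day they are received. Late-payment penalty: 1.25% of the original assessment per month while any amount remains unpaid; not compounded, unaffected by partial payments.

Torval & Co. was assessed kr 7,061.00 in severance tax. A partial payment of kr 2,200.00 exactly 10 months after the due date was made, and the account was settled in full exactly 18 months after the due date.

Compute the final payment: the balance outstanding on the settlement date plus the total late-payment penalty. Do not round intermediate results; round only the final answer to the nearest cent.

Monthly rate = 7.8% ÷ 12 = 0.65%
Balance at month 10: kr 7,061.0000 × (1 + 0.0065)^10 = kr 7,533.6251…
After kr 2,200.00 payment: kr 7,533.6251… − kr 2,200.00 = kr 5,333.6251…
Balance at month 18: kr 5,333.6251… × (1 + 0.0065)^8 = kr 5,617.3660…
Penalty: 18 × 1.25% × kr 7,061.00 = kr 1,588.73…
Final settlement = outstanding balance + penalty = kr 5,617.3660… + kr 1,588.73… = kr 7,206.09

kr 7,206.09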